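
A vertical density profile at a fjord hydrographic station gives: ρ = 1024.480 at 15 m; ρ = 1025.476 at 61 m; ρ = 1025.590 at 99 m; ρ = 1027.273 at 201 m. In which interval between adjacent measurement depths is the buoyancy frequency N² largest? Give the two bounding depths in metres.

Compute the density gradient over each adjacent pair:
  15–61 m: Δρ/Δz = 0.996/46 = 0.022 kg m⁻⁴
  61–99 m: Δρ/Δz = 0.114/38 = 3.0 × 10⁻³ kg m⁻⁴
  99–201 m: Δρ/Δz = 1.683/102 = 0.017 kg m⁻⁴
The largest gradient is in the 15–61 m interval — the pycnocline.

15–61 m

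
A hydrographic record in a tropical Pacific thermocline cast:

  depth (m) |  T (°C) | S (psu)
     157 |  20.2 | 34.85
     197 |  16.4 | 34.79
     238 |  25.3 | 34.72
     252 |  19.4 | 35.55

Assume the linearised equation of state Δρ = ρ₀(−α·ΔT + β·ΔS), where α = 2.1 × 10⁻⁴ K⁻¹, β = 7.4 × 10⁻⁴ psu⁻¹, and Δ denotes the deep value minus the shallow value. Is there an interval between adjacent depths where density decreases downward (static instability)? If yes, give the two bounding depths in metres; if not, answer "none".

197–238 m

Evaluate Δρ/ρ₀ = −αΔT + βΔS across each adjacent pair:
  157–197 m: −αΔT+βΔS = −(2.1 × 10⁻⁴)(-3.8)+(7.4 × 10⁻⁴)(-0.06) = 7.5 × 10⁻⁴ → stable
  197–238 m: −αΔT+βΔS = −(2.1 × 10⁻⁴)(+8.9)+(7.4 × 10⁻⁴)(-0.07) = -1.9 × 10⁻³ → UNSTABLE
  238–252 m: −αΔT+βΔS = −(2.1 × 10⁻⁴)(-5.9)+(7.4 × 10⁻⁴)(+0.83) = 1.9 × 10⁻³ → stable
The 197–238 m interval has Δρ < 0: lighter water underlies denser water.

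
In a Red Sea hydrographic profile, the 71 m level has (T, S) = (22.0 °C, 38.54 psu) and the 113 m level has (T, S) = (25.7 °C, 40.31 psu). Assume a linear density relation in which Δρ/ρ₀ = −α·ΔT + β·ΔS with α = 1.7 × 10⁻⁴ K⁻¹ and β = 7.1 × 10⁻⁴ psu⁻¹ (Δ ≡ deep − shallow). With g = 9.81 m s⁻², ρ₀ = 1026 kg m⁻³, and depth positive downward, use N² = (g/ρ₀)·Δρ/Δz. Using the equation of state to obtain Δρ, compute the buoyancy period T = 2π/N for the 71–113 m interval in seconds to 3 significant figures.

ΔT = +3.7 K, ΔS = +1.77 psu (deep − shallow).
Δρ/ρ₀ = −αΔT + βΔS = -6.29 × 10⁻⁴ + 1.2567 × 10⁻³ = 6.277 × 10⁻⁴, so Δρ ≈ 0.6440 kg m⁻³.
N² = (g/ρ₀)·Δρ/Δz = g·(Δρ/ρ₀)/Δz = 9.81 × 6.277 × 10⁻⁴ / 42 = 1.4661 × 10⁻⁴ s⁻².
N = √(1.4661 × 10⁻⁴) = 0.012108 rad s⁻¹ → T = 2π/N = 518.93 s ≈ 519 s.

519 s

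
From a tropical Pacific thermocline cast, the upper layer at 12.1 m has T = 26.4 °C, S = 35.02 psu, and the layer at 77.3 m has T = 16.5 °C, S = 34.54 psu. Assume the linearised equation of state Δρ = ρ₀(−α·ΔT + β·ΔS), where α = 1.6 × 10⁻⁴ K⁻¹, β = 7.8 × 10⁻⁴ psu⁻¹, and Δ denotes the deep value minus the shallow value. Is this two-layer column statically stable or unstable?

stable

ΔT = 16.5 − 26.4 = -9.9 K and ΔS = 34.54 − 35.02 = -0.48 psu (deep − shallow).
−αΔT = 1.584 × 10⁻³; βΔS = -3.744 × 10⁻⁴; sum Δρ/ρ₀ = 1.2096 × 10⁻³.
Δρ/ρ₀ > 0, so Δρ > 0: deeper water is denser → statically stable.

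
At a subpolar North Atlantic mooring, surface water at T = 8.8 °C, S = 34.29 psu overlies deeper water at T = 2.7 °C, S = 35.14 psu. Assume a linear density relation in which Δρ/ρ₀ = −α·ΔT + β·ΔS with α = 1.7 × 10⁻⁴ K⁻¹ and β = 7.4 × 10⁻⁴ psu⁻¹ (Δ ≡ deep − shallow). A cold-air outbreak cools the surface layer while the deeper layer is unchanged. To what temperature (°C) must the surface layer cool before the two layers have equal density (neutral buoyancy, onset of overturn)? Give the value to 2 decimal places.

Neutral buoyancy requires Δρ = 0, i.e. −α(T_deep − T_surf′) + β(S_deep − S_surf) = 0.
T_surf′ = T_deep − (β/α)·ΔS = 2.7 − (7.4 × 10⁻⁴/1.7 × 10⁻⁴)·(+0.85) = -1.0000 °C.
Cooling required: 8.8 − (-1.0000) = 9.8000 °C.

-1.00 °C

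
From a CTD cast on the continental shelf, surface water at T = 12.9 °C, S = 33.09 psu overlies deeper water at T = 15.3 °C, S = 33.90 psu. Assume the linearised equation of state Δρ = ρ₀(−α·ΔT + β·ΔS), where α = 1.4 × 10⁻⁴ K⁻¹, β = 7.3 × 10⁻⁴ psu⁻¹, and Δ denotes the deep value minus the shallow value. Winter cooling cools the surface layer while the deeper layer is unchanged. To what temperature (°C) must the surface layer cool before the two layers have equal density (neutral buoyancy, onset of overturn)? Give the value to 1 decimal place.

11.1 °C

Neutral buoyancy requires Δρ = 0, i.e. −α(T_deep − T_surf′) + β(S_deep − S_surf) = 0.
T_surf′ = T_deep − (β/α)·ΔS = 15.3 − (7.3 × 10⁻⁴/1.4 × 10⁻⁴)·(+0.81) = 11.076 °C.
Cooling required: 12.9 − (11.076) = 1.824 °C.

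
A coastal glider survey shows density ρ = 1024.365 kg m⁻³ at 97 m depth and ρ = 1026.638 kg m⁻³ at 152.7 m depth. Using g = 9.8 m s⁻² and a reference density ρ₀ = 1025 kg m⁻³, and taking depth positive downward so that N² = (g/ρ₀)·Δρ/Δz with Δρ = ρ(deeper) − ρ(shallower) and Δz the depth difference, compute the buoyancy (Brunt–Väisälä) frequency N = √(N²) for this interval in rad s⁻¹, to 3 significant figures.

0.0198 rad s⁻¹

Δρ = 1026.638 − 1024.365 = 2.273 kg m⁻³ over Δz = 152.7 − 97 = 55.7 m.
N² = (9.8/1025) × (2.273/55.7) = 3.9016 × 10⁻⁴ s⁻².
N = √(3.9016 × 10⁻⁴) = 0.019752 rad s⁻¹ ≈ 0.0198 rad s⁻¹.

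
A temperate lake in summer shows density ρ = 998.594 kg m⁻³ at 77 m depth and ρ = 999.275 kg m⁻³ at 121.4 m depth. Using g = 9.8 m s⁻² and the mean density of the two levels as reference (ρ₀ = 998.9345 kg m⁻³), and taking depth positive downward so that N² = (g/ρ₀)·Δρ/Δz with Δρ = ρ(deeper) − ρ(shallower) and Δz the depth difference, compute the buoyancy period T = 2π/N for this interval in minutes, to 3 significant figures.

Δρ = 999.275 − 998.594 = 0.681 kg m⁻³ over Δz = 121.4 − 77 = 44.4 m.
N² = (9.8/998.9345) × (0.681/44.4) = 1.5047 × 10⁻⁴ s⁻².
N = √(1.5047 × 10⁻⁴) = 0.012267 rad s⁻¹, so T = 2π/N = 512.20 s = 8.5367 min ≈ 8.54 min.

8.54 min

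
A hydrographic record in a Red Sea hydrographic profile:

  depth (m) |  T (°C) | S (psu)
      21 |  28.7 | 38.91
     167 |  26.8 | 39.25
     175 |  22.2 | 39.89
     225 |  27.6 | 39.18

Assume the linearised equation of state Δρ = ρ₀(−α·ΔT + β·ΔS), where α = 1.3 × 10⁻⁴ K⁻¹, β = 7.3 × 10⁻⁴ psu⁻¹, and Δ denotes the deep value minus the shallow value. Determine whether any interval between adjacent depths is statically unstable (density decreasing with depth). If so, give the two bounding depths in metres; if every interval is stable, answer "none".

175–225 m

Evaluate Δρ/ρ₀ = −αΔT + βΔS across each adjacent pair:
  21–167 m: −αΔT+βΔS = −(1.3 × 10⁻⁴)(-1.9)+(7.3 × 10⁻⁴)(+0.34) = 5.0 × 10⁻⁴ → stable
  167–175 m: −αΔT+βΔS = −(1.3 × 10⁻⁴)(-4.6)+(7.3 × 10⁻⁴)(+0.64) = 1.1 × 10⁻³ → stable
  175–225 m: −αΔT+βΔS = −(1.3 × 10⁻⁴)(+5.4)+(7.3 × 10⁻⁴)(-0.71) = -1.2 × 10⁻³ → UNSTABLE
The 175–225 m interval has Δρ < 0: lighter water underlies denser water.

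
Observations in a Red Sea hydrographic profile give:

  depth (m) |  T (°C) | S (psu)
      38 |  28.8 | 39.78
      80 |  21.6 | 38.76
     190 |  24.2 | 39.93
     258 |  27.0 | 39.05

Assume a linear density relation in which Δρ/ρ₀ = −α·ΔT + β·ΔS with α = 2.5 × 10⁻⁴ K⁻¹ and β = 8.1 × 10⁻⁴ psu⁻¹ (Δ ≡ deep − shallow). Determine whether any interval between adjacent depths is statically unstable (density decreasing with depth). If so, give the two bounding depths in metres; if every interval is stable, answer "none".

Evaluate Δρ/ρ₀ = −αΔT + βΔS across each adjacent pair:
  38–80 m: −αΔT+βΔS = −(2.5 × 10⁻⁴)(-7.2)+(8.1 × 10⁻⁴)(-1.02) = 9.7 × 10⁻⁴ → stable
  80–190 m: −αΔT+βΔS = −(2.5 × 10⁻⁴)(+2.6)+(8.1 × 10⁻⁴)(+1.17) = 3.0 × 10⁻⁴ → stable
  190–258 m: −αΔT+βΔS = −(2.5 × 10⁻⁴)(+2.8)+(8.1 × 10⁻⁴)(-0.88) = -1.4 × 10⁻³ → UNSTABLE
The 190–258 m interval has Δρ < 0: lighter water underlies denser water.

190–258 m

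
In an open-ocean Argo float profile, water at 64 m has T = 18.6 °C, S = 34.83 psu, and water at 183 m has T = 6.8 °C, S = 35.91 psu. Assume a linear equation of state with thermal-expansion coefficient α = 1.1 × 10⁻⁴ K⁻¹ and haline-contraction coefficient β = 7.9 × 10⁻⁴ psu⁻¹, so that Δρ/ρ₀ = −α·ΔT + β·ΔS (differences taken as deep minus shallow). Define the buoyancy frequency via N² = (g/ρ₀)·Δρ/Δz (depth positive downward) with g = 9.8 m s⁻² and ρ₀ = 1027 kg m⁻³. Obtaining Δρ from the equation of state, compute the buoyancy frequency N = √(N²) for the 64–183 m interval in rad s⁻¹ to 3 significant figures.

ΔT = -11.8 K, ΔS = +1.08 psu (deep − shallow).
Δρ/ρ₀ = −αΔT + βΔS = 1.298 × 10⁻³ + 8.532 × 10⁻⁴ = 2.1512 × 10⁻³, so Δρ ≈ 2.209 kg m⁻³.
N² = (g/ρ₀)·Δρ/Δz = g·(Δρ/ρ₀)/Δz = 9.8 × 2.1512 × 10⁻³ / 119 = 1.7716 × 10⁻⁴ s⁻².
N = √(1.7716 × 10⁻⁴) = 0.013310 rad s⁻¹ ≈ 0.0133 rad s⁻¹.

0.0133 rad s⁻¹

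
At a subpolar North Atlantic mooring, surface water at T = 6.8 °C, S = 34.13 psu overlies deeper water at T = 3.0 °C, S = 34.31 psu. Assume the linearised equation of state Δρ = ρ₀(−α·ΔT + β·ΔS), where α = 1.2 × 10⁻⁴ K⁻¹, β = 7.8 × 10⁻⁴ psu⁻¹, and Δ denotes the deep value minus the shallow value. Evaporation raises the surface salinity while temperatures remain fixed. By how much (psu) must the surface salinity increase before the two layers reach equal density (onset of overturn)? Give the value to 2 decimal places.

0.76 psu

Neutral buoyancy requires −α(T_deep − T_surf) + β(S_deep − S_surf′) = 0.
S_surf′ = S_deep − (α/β)·ΔT = 34.31 − (1.2 × 10⁻⁴/7.8 × 10⁻⁴)·(-3.8) = 34.8946 psu.
Increase required: 34.8946 − 34.13 = 0.7646 psu.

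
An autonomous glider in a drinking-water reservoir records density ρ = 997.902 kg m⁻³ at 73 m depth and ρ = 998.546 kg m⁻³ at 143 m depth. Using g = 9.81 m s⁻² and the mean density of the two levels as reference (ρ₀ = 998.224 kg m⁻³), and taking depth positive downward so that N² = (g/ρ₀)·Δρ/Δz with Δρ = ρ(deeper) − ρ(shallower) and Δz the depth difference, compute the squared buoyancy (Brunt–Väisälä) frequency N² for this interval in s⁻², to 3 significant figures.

9.04 × 10⁻⁵ s⁻²

Δρ = 998.546 − 997.902 = 0.644 kg m⁻³ over Δz = 143 − 73 = 70 m.
N² = (9.81/998.224) × (0.644/70) = 9.0413 × 10⁻⁵ s⁻² ≈ 9.04 × 10⁻⁵ s⁻².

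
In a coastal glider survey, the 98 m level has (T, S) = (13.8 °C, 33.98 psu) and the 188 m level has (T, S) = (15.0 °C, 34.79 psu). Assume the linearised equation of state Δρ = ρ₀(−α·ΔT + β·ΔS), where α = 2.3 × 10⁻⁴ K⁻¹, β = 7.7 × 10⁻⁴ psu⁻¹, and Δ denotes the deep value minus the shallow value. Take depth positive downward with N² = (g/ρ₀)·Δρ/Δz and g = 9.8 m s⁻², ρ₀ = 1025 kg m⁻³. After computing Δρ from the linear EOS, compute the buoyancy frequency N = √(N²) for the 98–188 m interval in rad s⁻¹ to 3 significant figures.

ΔT = +1.2 K, ΔS = +0.81 psu (deep − shallow).
Δρ/ρ₀ = −αΔT + βΔS = -2.76 × 10⁻⁴ + 6.237 × 10⁻⁴ = 3.477 × 10⁻⁴, so Δρ ≈ 0.3564 kg m⁻³.
N² = (g/ρ₀)·Δρ/Δz = g·(Δρ/ρ₀)/Δz = 9.8 × 3.477 × 10⁻⁴ / 90 = 3.7861 × 10⁻⁵ s⁻².
N = √(3.7861 × 10⁻⁵) = 6.1531 × 10⁻³ rad s⁻¹ ≈ 6.15 × 10⁻³ rad s⁻¹.

6.15 × 10⁻³ rad s⁻¹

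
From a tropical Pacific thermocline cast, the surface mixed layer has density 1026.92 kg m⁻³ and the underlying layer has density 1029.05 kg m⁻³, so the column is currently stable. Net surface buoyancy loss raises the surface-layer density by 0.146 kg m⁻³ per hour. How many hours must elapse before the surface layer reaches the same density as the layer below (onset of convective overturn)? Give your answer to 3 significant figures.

14.6 hours

Density deficit of the surface layer: 1029.05 − 1026.92 = 2.13 kg m⁻³.
Required change = 2.13 / 0.146 = 14.6 hours.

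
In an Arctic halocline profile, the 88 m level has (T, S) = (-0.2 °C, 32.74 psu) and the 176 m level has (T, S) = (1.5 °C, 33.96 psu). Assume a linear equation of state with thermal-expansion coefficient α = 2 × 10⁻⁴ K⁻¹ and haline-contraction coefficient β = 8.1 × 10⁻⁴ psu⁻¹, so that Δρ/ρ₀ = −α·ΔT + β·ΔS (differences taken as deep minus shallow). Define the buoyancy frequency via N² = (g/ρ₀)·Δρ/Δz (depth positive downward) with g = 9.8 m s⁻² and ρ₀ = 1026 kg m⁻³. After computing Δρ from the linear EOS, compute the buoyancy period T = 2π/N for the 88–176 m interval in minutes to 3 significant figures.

12.3 min

ΔT = +1.7 K, ΔS = +1.22 psu (deep − shallow).
Δρ/ρ₀ = −αΔT + βΔS = -3.40 × 10⁻⁴ + 9.882 × 10⁻⁴ = 6.482 × 10⁻⁴, so Δρ ≈ 0.6651 kg m⁻³.
N² = (g/ρ₀)·Δρ/Δz = g·(Δρ/ρ₀)/Δz = 9.8 × 6.482 × 10⁻⁴ / 88 = 7.2186 × 10⁻⁵ s⁻².
N = √(7.2186 × 10⁻⁵) = 8.4962 × 10⁻³ rad s⁻¹ → T = 2π/N = 739.53 s = 12.325 min ≈ 12.3 min.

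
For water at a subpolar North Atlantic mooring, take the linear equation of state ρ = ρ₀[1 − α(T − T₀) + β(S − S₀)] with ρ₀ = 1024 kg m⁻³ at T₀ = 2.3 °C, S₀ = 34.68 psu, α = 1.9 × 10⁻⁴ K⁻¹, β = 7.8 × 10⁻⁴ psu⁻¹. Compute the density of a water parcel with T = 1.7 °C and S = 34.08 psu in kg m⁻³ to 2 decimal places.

1023.64 kg m⁻³

T − T₀ = -0.6 K, S − S₀ = -0.60 psu.
Bracket = 1 − α·(-0.6) + β·(-0.60) = 1 + (-3.54 × 10⁻⁴) = 0.9996460.
ρ = 1024 × 0.9996460 = 1023.64 kg m⁻³.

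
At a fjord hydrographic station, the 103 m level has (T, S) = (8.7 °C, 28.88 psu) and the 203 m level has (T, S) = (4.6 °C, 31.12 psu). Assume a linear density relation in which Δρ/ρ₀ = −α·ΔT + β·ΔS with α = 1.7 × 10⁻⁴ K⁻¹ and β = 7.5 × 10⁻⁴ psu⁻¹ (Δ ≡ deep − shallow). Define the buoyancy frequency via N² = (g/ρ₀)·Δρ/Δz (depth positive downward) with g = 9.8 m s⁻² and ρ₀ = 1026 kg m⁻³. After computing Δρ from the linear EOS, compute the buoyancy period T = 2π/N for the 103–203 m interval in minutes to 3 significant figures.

6.86 min

ΔT = -4.1 K, ΔS = +2.24 psu (deep − shallow).
Δρ/ρ₀ = −αΔT + βΔS = 6.97 × 10⁻⁴ + 1.68 × 10⁻³ = 2.377 × 10⁻³, so Δρ ≈ 2.439 kg m⁻³.
N² = (g/ρ₀)·Δρ/Δz = g·(Δρ/ρ₀)/Δz = 9.8 × 2.377 × 10⁻³ / 100 = 2.3295 × 10⁻⁴ s⁻².
N = √(2.3295 × 10⁻⁴) = 0.015263 rad s⁻¹ → T = 2π/N = 411.66 s = 6.8610 min ≈ 6.86 min.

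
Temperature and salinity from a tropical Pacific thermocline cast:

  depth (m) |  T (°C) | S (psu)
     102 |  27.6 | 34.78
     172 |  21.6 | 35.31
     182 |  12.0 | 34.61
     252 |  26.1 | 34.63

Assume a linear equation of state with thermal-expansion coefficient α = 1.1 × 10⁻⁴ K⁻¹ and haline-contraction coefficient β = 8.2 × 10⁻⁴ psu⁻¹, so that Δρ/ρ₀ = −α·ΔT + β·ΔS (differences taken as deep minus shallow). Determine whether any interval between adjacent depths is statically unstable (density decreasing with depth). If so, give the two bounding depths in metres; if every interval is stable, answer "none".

182–252 m

Evaluate Δρ/ρ₀ = −αΔT + βΔS across each adjacent pair:
  102–172 m: −αΔT+βΔS = −(1.1 × 10⁻⁴)(-6.0)+(8.2 × 10⁻⁴)(+0.53) = 1.1 × 10⁻³ → stable
  172–182 m: −αΔT+βΔS = −(1.1 × 10⁻⁴)(-9.6)+(8.2 × 10⁻⁴)(-0.70) = 4.8 × 10⁻⁴ → stable
  182–252 m: −αΔT+βΔS = −(1.1 × 10⁻⁴)(+14.1)+(8.2 × 10⁻⁴)(+0.02) = -1.5 × 10⁻³ → UNSTABLE
The 182–252 m interval has Δρ < 0: lighter water underlies denser water.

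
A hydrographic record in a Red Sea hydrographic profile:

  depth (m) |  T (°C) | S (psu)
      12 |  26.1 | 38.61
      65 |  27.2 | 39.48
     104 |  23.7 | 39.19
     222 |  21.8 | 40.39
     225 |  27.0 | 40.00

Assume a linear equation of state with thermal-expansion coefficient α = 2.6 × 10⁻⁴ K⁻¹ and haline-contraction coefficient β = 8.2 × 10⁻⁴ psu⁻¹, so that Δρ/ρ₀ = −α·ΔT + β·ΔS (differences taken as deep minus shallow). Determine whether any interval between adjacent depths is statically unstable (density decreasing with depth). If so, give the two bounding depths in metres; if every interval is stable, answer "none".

Evaluate Δρ/ρ₀ = −αΔT + βΔS across each adjacent pair:
  12–65 m: −αΔT+βΔS = −(2.6 × 10⁻⁴)(+1.1)+(8.2 × 10⁻⁴)(+0.87) = 4.3 × 10⁻⁴ → stable
  65–104 m: −αΔT+βΔS = −(2.6 × 10⁻⁴)(-3.5)+(8.2 × 10⁻⁴)(-0.29) = 6.7 × 10⁻⁴ → stable
  104–222 m: −αΔT+βΔS = −(2.6 × 10⁻⁴)(-1.9)+(8.2 × 10⁻⁴)(+1.20) = 1.5 × 10⁻³ → stable
  222–225 m: −αΔT+βΔS = −(2.6 × 10⁻⁴)(+5.2)+(8.2 × 10⁻⁴)(-0.39) = -1.7 × 10⁻³ → UNSTABLE
The 222–225 m interval has Δρ < 0: lighter water underlies denser water.

222–225 m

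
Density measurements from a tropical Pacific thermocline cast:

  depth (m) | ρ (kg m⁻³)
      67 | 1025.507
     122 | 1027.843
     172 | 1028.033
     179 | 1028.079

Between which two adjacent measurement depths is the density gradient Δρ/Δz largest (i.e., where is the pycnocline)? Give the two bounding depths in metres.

67–122 m

Compute the density gradient over each adjacent pair:
  67–122 m: Δρ/Δz = 2.336/55 = 0.042 kg m⁻⁴
  122–172 m: Δρ/Δz = 0.190/50 = 3.8 × 10⁻³ kg m⁻⁴
  172–179 m: Δρ/Δz = 0.046/7 = 6.6 × 10⁻³ kg m⁻⁴
The largest gradient is in the 67–122 m interval — the pycnocline.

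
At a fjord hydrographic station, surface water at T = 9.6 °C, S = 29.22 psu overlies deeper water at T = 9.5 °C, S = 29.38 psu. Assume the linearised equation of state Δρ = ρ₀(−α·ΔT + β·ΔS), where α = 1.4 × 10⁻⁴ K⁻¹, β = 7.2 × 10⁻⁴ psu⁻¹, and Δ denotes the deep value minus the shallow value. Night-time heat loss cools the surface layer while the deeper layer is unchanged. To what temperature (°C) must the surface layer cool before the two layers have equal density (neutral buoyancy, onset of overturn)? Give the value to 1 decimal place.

Neutral buoyancy requires Δρ = 0, i.e. −α(T_deep − T_surf′) + β(S_deep − S_surf) = 0.
T_surf′ = T_deep − (β/α)·ΔS = 9.5 − (7.2 × 10⁻⁴/1.4 × 10⁻⁴)·(+0.16) = 8.677 °C.
Cooling required: 9.6 − (8.677) = 0.923 °C.

8.7 °C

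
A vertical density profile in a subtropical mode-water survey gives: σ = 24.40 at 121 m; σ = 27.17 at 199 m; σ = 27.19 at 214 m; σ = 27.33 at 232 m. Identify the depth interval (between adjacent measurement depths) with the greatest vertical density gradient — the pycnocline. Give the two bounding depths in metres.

Compute the density gradient over each adjacent pair:
  121–199 m: Δρ/Δz = 2.77/78 = 0.036 kg m⁻⁴
  199–214 m: Δρ/Δz = 0.02/15 = 1.3 × 10⁻³ kg m⁻⁴
  214–232 m: Δρ/Δz = 0.14/18 = 7.8 × 10⁻³ kg m⁻⁴
The largest gradient is in the 121–199 m interval — the pycnocline.

121–199 m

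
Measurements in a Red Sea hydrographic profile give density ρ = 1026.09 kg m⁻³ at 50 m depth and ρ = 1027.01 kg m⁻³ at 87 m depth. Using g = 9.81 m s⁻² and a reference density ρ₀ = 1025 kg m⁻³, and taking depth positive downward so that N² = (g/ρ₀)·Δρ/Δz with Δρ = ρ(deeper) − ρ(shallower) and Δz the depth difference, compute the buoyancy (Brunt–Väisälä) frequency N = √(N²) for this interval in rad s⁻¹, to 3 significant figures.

0.0154 rad s⁻¹

Δρ = 1027.01 − 1026.09 = 0.92 kg m⁻³ over Δz = 87 − 50 = 37 m.
N² = (9.81/1025) × (0.92/37) = 2.3797 × 10⁻⁴ s⁻².
N = √(2.3797 × 10⁻⁴) = 0.015426 rad s⁻¹ ≈ 0.0154 rad s⁻¹.
A positive N² confirms static stability across the interval.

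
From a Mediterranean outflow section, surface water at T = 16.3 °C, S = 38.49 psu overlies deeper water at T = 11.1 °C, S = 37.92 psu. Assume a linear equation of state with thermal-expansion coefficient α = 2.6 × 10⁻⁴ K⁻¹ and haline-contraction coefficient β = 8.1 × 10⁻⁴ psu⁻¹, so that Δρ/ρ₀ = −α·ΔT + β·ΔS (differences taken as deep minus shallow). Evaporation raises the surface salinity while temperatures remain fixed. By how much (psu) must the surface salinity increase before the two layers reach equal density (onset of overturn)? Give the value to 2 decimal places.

1.10 psu

Neutral buoyancy requires −α(T_deep − T_surf) + β(S_deep − S_surf′) = 0.
S_surf′ = S_deep − (α/β)·ΔT = 37.92 − (2.6 × 10⁻⁴/8.1 × 10⁻⁴)·(-5.2) = 39.5891 psu.
Increase required: 39.5891 − 38.49 = 1.0991 psu.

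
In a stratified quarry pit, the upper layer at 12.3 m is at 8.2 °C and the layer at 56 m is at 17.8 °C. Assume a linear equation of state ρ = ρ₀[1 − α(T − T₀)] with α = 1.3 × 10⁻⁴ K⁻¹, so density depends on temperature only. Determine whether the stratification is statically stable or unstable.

ΔT = 17.8 − 8.2 = +9.6 K, so Δρ/ρ₀ = −αΔT = -1.248 × 10⁻³.
Δρ/ρ₀ < 0, so Δρ < 0: deeper water is lighter → statically unstable; the column would overturn.

unstable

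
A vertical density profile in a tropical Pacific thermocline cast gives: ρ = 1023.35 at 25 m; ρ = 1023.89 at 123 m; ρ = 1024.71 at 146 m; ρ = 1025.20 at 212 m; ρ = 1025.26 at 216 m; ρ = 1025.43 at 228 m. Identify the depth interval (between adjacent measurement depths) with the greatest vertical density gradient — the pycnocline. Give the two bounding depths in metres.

Compute the density gradient over each adjacent pair:
  25–123 m: Δρ/Δz = 0.54/98 = 5.5 × 10⁻³ kg m⁻⁴
  123–146 m: Δρ/Δz = 0.82/23 = 0.036 kg m⁻⁴
  146–212 m: Δρ/Δz = 0.49/66 = 7.4 × 10⁻³ kg m⁻⁴
  212–216 m: Δρ/Δz = 0.06/4 = 0.015 kg m⁻⁴
  216–228 m: Δρ/Δz = 0.17/12 = 0.014 kg m⁻⁴
The largest gradient is in the 123–146 m interval — the pycnocline.

123–146 m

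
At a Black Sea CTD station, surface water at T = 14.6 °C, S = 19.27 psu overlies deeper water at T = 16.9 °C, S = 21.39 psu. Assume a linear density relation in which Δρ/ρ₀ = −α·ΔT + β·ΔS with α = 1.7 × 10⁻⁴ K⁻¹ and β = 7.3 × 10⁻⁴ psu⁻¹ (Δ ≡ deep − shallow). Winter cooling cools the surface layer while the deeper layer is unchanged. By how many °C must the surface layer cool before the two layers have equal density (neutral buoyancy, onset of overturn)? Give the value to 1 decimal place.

6.8 °C

Neutral buoyancy requires Δρ = 0, i.e. −α(T_deep − T_surf′) + β(S_deep − S_surf) = 0.
T_surf′ = T_deep − (β/α)·ΔS = 16.9 − (7.3 × 10⁻⁴/1.7 × 10⁻⁴)·(+2.12) = 7.796 °C.
Cooling required: 14.6 − (7.796) = 6.804 °C.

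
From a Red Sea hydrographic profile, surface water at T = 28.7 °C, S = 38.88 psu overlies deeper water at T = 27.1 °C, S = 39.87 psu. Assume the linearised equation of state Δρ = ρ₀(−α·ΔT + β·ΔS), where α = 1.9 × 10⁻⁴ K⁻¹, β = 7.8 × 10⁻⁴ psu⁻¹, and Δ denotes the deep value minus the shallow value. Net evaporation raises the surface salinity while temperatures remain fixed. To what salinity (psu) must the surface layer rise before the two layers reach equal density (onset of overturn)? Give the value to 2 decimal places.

40.26 psu

Neutral buoyancy requires −α(T_deep − T_surf) + β(S_deep − S_surf′) = 0.
S_surf′ = S_deep − (α/β)·ΔT = 39.87 − (1.9 × 10⁻⁴/7.8 × 10⁻⁴)·(-1.6) = 40.2597 psu.
Increase required: 40.2597 − 38.88 = 1.3797 psu.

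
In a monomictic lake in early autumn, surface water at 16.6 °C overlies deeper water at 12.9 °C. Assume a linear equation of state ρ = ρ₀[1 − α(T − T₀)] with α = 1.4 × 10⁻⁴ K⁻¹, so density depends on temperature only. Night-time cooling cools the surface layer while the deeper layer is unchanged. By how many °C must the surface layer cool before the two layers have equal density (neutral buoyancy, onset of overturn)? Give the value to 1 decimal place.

With temperature the only control, equal density requires T_surf′ = T_deep.
T_surf′ = 12.9 °C.
Cooling required: 16.6 − 12.9 = 3.7 °C.

3.7 °C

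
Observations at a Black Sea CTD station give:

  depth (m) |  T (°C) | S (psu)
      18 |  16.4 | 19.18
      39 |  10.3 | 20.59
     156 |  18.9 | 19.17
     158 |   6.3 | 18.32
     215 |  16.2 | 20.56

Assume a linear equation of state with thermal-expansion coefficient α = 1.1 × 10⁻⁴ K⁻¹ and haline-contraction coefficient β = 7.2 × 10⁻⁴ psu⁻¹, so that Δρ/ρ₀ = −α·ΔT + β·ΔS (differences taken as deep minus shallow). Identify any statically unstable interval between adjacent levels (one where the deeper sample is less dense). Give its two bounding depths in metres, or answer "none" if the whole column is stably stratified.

39–156 m

Evaluate Δρ/ρ₀ = −αΔT + βΔS across each adjacent pair:
  18–39 m: −αΔT+βΔS = −(1.1 × 10⁻⁴)(-6.1)+(7.2 × 10⁻⁴)(+1.41) = 1.7 × 10⁻³ → stable
  39–156 m: −αΔT+βΔS = −(1.1 × 10⁻⁴)(+8.6)+(7.2 × 10⁻⁴)(-1.42) = -2.0 × 10⁻³ → UNSTABLE
  156–158 m: −αΔT+βΔS = −(1.1 × 10⁻⁴)(-12.6)+(7.2 × 10⁻⁴)(-0.85) = 7.7 × 10⁻⁴ → stable
  158–215 m: −αΔT+βΔS = −(1.1 × 10⁻⁴)(+9.9)+(7.2 × 10⁻⁴)(+2.24) = 5.2 × 10⁻⁴ → stable
The 39–156 m interval has Δρ < 0: lighter water underlies denser water.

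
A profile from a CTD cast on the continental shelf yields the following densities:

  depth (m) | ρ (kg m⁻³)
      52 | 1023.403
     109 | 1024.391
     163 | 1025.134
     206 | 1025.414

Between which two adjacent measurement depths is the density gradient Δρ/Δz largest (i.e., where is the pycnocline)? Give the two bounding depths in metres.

Compute the density gradient over each adjacent pair:
  52–109 m: Δρ/Δz = 0.988/57 = 0.017 kg m⁻⁴
  109–163 m: Δρ/Δz = 0.743/54 = 0.014 kg m⁻⁴
  163–206 m: Δρ/Δz = 0.280/43 = 6.5 × 10⁻³ kg m⁻⁴
The largest gradient is in the 52–109 m interval — the pycnocline.

52–109 m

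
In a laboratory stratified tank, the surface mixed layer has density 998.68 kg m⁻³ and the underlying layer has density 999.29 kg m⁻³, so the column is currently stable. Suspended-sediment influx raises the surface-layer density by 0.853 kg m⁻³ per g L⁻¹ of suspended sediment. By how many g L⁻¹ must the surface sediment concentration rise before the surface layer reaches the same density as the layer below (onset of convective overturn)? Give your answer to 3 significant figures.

0.715 g L⁻¹

Density deficit of the surface layer: 999.29 − 998.68 = 0.61 kg m⁻³.
Required change = 0.61 / 0.853 = 0.715 g L⁻¹.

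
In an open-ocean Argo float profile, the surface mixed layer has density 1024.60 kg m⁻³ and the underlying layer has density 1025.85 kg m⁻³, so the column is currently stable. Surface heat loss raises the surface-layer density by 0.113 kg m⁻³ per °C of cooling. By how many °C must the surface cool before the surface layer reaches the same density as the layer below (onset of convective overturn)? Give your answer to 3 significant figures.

Density deficit of the surface layer: 1025.85 − 1024.60 = 1.25 kg m⁻³.
Required change = 1.25 / 0.113 = 11.1 °C.

11.1 °C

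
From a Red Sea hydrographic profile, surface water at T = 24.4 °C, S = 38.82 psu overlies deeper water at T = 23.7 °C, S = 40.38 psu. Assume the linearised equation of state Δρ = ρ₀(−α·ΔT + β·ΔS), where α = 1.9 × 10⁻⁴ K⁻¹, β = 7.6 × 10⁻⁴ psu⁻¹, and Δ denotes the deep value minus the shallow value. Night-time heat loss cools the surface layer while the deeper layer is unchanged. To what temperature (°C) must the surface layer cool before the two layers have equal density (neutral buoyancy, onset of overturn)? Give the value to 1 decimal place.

17.5 °C

Neutral buoyancy requires Δρ = 0, i.e. −α(T_deep − T_surf′) + β(S_deep − S_surf) = 0.
T_surf′ = T_deep − (β/α)·ΔS = 23.7 − (7.6 × 10⁻⁴/1.9 × 10⁻⁴)·(+1.56) = 17.460 °C.
Cooling required: 24.4 − (17.460) = 6.940 °C.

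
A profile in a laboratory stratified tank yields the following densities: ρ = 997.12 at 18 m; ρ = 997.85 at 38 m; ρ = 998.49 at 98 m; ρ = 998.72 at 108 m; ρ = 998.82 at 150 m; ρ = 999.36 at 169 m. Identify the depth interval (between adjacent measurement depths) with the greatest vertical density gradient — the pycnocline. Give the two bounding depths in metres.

Compute the density gradient over each adjacent pair:
  18–38 m: Δρ/Δz = 0.73/20 = 0.036 kg m⁻⁴
  38–98 m: Δρ/Δz = 0.64/60 = 0.011 kg m⁻⁴
  98–108 m: Δρ/Δz = 0.23/10 = 0.023 kg m⁻⁴
  108–150 m: Δρ/Δz = 0.10/42 = 2.4 × 10⁻³ kg m⁻⁴
  150–169 m: Δρ/Δz = 0.54/19 = 0.028 kg m⁻⁴
The largest gradient is in the 18–38 m interval — the pycnocline.

18–38 m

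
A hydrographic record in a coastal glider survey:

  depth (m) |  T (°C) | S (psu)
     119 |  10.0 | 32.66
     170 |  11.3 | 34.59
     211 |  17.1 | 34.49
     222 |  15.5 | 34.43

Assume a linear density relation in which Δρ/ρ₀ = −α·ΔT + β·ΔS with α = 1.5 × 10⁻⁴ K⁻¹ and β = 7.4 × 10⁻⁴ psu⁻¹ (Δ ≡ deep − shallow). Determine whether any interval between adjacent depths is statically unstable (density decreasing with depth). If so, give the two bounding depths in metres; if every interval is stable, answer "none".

Evaluate Δρ/ρ₀ = −αΔT + βΔS across each adjacent pair:
  119–170 m: −αΔT+βΔS = −(1.5 × 10⁻⁴)(+1.3)+(7.4 × 10⁻⁴)(+1.93) = 1.2 × 10⁻³ → stable
  170–211 m: −αΔT+βΔS = −(1.5 × 10⁻⁴)(+5.8)+(7.4 × 10⁻⁴)(-0.10) = -9.4 × 10⁻⁴ → UNSTABLE
  211–222 m: −αΔT+βΔS = −(1.5 × 10⁻⁴)(-1.6)+(7.4 × 10⁻⁴)(-0.06) = 2.0 × 10⁻⁴ → stable
The 170–211 m interval has Δρ < 0: lighter water underlies denser water.

170–211 m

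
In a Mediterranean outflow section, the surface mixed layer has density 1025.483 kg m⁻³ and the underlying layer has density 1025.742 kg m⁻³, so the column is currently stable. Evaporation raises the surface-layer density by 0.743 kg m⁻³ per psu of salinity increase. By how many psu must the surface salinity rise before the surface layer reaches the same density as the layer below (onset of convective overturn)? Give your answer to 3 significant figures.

0.349 psu

Density deficit of the surface layer: 1025.742 − 1025.483 = 0.259 kg m⁻³.
Required change = 0.259 / 0.743 = 0.349 psu.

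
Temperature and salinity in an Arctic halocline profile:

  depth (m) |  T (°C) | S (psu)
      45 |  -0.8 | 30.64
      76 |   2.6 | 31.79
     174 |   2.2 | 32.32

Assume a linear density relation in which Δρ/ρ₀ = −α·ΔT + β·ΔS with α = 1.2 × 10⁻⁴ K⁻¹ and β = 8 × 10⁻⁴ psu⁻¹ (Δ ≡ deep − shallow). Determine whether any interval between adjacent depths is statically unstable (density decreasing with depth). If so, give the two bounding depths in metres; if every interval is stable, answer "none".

none

Evaluate Δρ/ρ₀ = −αΔT + βΔS across each adjacent pair:
  45–76 m: −αΔT+βΔS = −(1.2 × 10⁻⁴)(+3.4)+(8 × 10⁻⁴)(+1.15) = 5.1 × 10⁻⁴ → stable
  76–174 m: −αΔT+βΔS = −(1.2 × 10⁻⁴)(-0.4)+(8 × 10⁻⁴)(+0.53) = 4.7 × 10⁻⁴ → stable
Every interval has Δρ > 0: the column is stably stratified throughout.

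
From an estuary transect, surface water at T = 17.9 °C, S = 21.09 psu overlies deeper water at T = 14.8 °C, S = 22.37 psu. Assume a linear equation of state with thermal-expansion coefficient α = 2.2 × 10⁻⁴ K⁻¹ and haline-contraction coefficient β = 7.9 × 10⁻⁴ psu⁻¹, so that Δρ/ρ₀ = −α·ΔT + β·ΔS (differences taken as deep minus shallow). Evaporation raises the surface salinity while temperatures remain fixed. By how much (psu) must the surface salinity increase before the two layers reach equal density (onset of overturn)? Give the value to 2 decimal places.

2.14 psu

Neutral buoyancy requires −α(T_deep − T_surf) + β(S_deep − S_surf′) = 0.
S_surf′ = S_deep − (α/β)·ΔT = 22.37 − (2.2 × 10⁻⁴/7.9 × 10⁻⁴)·(-3.1) = 23.2333 psu.
Increase required: 23.2333 − 21.09 = 2.1433 psu.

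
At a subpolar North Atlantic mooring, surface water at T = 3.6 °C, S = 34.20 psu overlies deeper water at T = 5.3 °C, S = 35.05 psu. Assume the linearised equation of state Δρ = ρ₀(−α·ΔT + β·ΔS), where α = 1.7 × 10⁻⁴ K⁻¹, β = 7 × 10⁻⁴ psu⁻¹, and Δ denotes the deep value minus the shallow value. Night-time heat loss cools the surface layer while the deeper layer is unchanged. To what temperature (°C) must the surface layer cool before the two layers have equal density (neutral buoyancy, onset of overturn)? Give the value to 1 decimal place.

Neutral buoyancy requires Δρ = 0, i.e. −α(T_deep − T_surf′) + β(S_deep − S_surf) = 0.
T_surf′ = T_deep − (β/α)·ΔS = 5.3 − (7 × 10⁻⁴/1.7 × 10⁻⁴)·(+0.85) = 1.800 °C.
Cooling required: 3.6 − (1.800) = 1.800 °C.

1.8 °C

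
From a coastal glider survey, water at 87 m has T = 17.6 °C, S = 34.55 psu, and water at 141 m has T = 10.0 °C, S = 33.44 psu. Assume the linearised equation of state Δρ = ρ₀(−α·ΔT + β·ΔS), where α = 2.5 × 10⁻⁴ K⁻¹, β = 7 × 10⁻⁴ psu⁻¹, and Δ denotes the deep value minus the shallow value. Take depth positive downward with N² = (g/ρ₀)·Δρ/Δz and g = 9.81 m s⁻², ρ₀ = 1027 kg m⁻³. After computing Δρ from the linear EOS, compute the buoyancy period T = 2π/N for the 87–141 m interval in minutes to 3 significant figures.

7.33 min

ΔT = -7.6 K, ΔS = -1.11 psu (deep − shallow).
Δρ/ρ₀ = −αΔT + βΔS = 1.90 × 10⁻³ − 7.77 × 10⁻⁴ = 1.123 × 10⁻³, so Δρ ≈ 1.153 kg m⁻³.
N² = (g/ρ₀)·Δρ/Δz = g·(Δρ/ρ₀)/Δz = 9.81 × 1.123 × 10⁻³ / 54 = 2.0401 × 10⁻⁴ s⁻².
N = √(2.0401 × 10⁻⁴) = 0.014283 rad s⁻¹ → T = 2π/N = 439.91 s = 7.3318 min ≈ 7.33 min.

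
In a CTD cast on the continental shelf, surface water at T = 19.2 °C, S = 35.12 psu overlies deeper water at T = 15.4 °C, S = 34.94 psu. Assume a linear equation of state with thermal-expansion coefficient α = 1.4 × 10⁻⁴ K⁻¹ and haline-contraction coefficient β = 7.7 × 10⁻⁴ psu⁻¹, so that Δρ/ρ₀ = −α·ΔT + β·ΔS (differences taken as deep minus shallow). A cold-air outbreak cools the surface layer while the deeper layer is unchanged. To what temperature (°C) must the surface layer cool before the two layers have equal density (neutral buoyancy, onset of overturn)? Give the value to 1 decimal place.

Neutral buoyancy requires Δρ = 0, i.e. −α(T_deep − T_surf′) + β(S_deep − S_surf) = 0.
T_surf′ = T_deep − (β/α)·ΔS = 15.4 − (7.7 × 10⁻⁴/1.4 × 10⁻⁴)·(-0.18) = 16.390 °C.
Cooling required: 19.2 − (16.390) = 2.810 °C.

16.4 °C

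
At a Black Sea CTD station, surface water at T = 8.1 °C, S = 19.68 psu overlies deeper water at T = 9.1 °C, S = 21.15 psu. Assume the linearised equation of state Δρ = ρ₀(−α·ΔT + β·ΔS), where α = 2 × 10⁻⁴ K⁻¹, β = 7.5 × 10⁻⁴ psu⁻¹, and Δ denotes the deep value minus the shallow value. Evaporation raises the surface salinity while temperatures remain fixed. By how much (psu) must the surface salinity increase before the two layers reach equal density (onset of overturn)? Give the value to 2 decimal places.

Neutral buoyancy requires −α(T_deep − T_surf) + β(S_deep − S_surf′) = 0.
S_surf′ = S_deep − (α/β)·ΔT = 21.15 − (2 × 10⁻⁴/7.5 × 10⁻⁴)·(+1.0) = 20.8833 psu.
Increase required: 20.8833 − 19.68 = 1.2033 psu.

1.20 psu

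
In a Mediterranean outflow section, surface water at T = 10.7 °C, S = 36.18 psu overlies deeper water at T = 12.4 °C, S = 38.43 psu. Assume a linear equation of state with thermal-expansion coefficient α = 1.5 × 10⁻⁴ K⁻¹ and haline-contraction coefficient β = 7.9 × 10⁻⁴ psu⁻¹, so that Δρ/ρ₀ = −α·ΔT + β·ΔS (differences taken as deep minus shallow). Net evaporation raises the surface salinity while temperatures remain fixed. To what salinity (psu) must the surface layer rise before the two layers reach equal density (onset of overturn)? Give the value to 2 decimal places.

38.11 psu

Neutral buoyancy requires −α(T_deep − T_surf) + β(S_deep − S_surf′) = 0.
S_surf′ = S_deep − (α/β)·ΔT = 38.43 − (1.5 × 10⁻⁴/7.9 × 10⁻⁴)·(+1.7) = 38.1072 psu.
Increase required: 38.1072 − 36.18 = 1.9272 psu.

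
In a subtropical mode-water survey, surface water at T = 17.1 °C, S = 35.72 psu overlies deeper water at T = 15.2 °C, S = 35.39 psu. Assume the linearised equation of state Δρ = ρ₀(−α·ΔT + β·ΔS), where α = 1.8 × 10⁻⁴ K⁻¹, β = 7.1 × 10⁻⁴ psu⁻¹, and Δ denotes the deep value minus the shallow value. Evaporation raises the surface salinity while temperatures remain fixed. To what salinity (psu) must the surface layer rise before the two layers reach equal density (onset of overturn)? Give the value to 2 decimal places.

35.87 psu

Neutral buoyancy requires −α(T_deep − T_surf) + β(S_deep − S_surf′) = 0.
S_surf′ = S_deep − (α/β)·ΔT = 35.39 − (1.8 × 10⁻⁴/7.1 × 10⁻⁴)·(-1.9) = 35.8717 psu.
Increase required: 35.8717 − 35.72 = 0.1517 psu.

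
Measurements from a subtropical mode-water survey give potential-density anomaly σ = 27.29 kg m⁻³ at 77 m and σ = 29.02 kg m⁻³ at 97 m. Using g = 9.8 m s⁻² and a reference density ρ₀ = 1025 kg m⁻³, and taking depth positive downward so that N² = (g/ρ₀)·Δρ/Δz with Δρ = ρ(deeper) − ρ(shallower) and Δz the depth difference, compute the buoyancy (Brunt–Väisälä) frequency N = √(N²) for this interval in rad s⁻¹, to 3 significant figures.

0.0288 rad s⁻¹

Δρ = 1029.02 − 1027.29 = 1.73 kg m⁻³ over Δz = 97 − 77 = 20 m.
N² = (9.8/1025) × (1.73/20) = 8.2702 × 10⁻⁴ s⁻².
N = √(8.2702 × 10⁻⁴) = 0.028758 rad s⁻¹ ≈ 0.0288 rad s⁻¹.
Since Δρ > 0 the layer is stably stratified.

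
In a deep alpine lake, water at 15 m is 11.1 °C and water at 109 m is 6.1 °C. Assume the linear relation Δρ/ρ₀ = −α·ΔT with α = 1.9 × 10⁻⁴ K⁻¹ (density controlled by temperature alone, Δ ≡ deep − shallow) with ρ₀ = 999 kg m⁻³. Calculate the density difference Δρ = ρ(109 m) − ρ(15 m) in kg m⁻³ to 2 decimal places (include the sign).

+0.95 kg m⁻³

ΔT = -5.0 K, Δρ/ρ₀ = −αΔT = 9.50 × 10⁻⁴.
Δρ = 999 × (9.50 × 10⁻⁴) = +0.95 kg m⁻³.
Positive Δρ: denser below, stable.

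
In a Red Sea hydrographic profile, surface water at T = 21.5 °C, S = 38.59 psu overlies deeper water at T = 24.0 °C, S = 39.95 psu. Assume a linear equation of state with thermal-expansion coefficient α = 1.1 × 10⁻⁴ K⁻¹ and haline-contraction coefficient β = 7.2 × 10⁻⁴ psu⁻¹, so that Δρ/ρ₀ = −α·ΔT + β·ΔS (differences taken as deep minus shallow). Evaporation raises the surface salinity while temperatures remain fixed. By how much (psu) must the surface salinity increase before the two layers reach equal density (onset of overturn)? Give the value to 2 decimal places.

Neutral buoyancy requires −α(T_deep − T_surf) + β(S_deep − S_surf′) = 0.
S_surf′ = S_deep − (α/β)·ΔT = 39.95 − (1.1 × 10⁻⁴/7.2 × 10⁻⁴)·(+2.5) = 39.5681 psu.
Increase required: 39.5681 − 38.59 = 0.9781 psu.

0.98 psu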